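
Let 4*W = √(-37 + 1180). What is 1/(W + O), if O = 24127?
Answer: 386032/9313792921 - 12*√127/9313792921 ≈ 4.1433e-5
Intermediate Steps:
W = 3*√127/4 (W = √(-37 + 1180)/4 = √1143/4 = (3*√127)/4 = 3*√127/4 ≈ 8.4521)
1/(W + O) = 1/(3*√127/4 + 24127) = 1/(24127 + 3*√127/4)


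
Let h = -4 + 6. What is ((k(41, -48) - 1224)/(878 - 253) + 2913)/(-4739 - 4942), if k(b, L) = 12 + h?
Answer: -363883/1210125 ≈ -0.30070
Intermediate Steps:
h = 2
k(b, L) = 14 (k(b, L) = 12 + 2 = 14)
((k(41, -48) - 1224)/(878 - 253) + 2913)/(-4739 - 4942) = ((14 - 1224)/(878 - 253) + 2913)/(-4739 - 4942) = (-1210/625 + 2913)/(-9681) = (-1210*1/625 + 2913)*(-1/9681) = (-242/125 + 2913)*(-1/9681) = (363883/125)*(-1/9681) = -363883/1210125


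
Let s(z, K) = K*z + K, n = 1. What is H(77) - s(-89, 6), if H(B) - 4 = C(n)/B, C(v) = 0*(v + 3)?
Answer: 532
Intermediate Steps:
s(z, K) = K + K*z
C(v) = 0 (C(v) = 0*(3 + v) = 0)
H(B) = 4 (H(B) = 4 + 0/B = 4 + 0 = 4)
H(77) - s(-89, 6) = 4 - 6*(1 - 89) = 4 - 6*(-88) = 4 - 1*(-528) = 4 + 528 = 532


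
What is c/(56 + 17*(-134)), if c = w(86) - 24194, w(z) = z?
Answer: 12054/1111 ≈ 10.850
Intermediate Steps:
c = -24108 (c = 86 - 24194 = -24108)
c/(56 + 17*(-134)) = -24108/(56 + 17*(-134)) = -24108/(56 - 2278) = -24108/(-2222) = -24108*(-1/2222) = 12054/1111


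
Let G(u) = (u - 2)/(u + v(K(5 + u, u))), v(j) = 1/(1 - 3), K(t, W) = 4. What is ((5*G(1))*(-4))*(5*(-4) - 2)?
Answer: -880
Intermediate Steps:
v(j) = -1/2 (v(j) = 1/(-2) = -1/2)
G(u) = (-2 + u)/(-1/2 + u) (G(u) = (u - 2)/(u - 1/2) = (-2 + u)/(-1/2 + u))
((5*G(1))*(-4))*(5*(-4) - 2) = ((5*(2*(-2 + 1)/(-1 + 2*1)))*(-4))*(5*(-4) - 2) = ((5*(2*(-1)/(-1 + 2)))*(-4))*(-20 - 2) = ((5*(2*(-1)/1))*(-4))*(-22) = ((5*(2*1*(-1)))*(-4))*(-22) = ((5*(-2))*(-4))*(-22) = -10*(-4)*(-22) = 40*(-22) = -880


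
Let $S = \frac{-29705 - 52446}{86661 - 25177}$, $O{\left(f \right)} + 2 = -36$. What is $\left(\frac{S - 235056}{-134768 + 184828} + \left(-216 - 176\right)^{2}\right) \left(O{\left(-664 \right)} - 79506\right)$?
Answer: $- \frac{940500990657988723}{76947226} \approx -1.2223 \cdot 10^{10}$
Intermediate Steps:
$O{\left(f \right)} = -38$ ($O{\left(f \right)} = -2 - 36 = -38$)
$S = - \frac{82151}{61484} \approx -1.3361$
$\left(\frac{S - 235056}{-134768 + 184828} + \left(-216 - 176\right)^{2}\right) \left(O{\left(-664 \right)} - 79506\right) = \left(\frac{- \frac{82151}{61484} - 235056}{-134768 + 184828} + \left(-216 - 176\right)^{2}\right) \left(-38 - 79506\right) = \left(- \frac{14452265255}{61484 \cdot 50060} + \left(-392\right)^{2}\right) \left(-79544\right) = \left(\left(- \frac{14452265255}{61484}\right) \frac{1}{50060} + 153664\right) \left(-79544\right) = \left(- \frac{2890453051}{615577808} + 153664\right) \left(-79544\right) = \frac{94589257835461}{615577808} \left(-79544\right) = - \frac{940500990657988723}{76947226}$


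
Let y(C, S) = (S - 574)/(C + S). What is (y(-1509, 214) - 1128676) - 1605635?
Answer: -708186477/259 ≈ -2.7343e+6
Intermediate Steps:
y(C, S) = (-574 + S)/(C + S)
(y(-1509, 214) - 1128676) - 1605635 = ((-574 + 214)/(-1509 + 214) - 1128676) - 1605635 = (-360/(-1295) - 1128676) - 1605635 = (-1/1295*(-360) - 1128676) - 1605635 = (72/259 - 1128676) - 1605635 = -292327012/259 - 1605635 = -708186477/259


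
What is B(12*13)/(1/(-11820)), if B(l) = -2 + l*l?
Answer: -287627880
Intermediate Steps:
B(l) = -2 + l**2
B(12*13)/(1/(-11820)) = (-2 + (12*13)**2)/(1/(-11820)) = (-2 + 156**2)/(-1/11820) = (-2 + 24336)*(-11820) = 24334*(-11820) = -287627880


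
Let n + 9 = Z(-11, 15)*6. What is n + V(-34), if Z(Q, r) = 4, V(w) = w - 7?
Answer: -26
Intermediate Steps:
V(w) = -7 + w
n = 15 (n = -9 + 4*6 = -9 + 24 = 15)
n + V(-34) = 15 + (-7 - 34) = 15 - 41 = -26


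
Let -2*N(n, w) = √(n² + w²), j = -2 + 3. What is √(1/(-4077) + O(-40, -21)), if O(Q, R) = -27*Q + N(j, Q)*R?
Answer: √(7978524108 + 77569002*√1601)/2718 ≈ 38.732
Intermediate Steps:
j = 1
N(n, w) = -√(n² + w²)/2
O(Q, R) = -27*Q - R*√(1 + Q²)/2 (O(Q, R) = -27*Q + (-√(1² + Q²)/2)*R = -27*Q + (-√(1 + Q²)/2)*R = -27*Q - R*√(1 + Q²)/2)
√(1/(-4077) + O(-40, -21)) = √(1/(-4077) + (-27*(-40) - ½*(-21)*√(1 + (-40)²))) = √(-1/4077 + (1080 - ½*(-21)*√(1 + 1600))) = √(-1/4077 + (1080 - ½*(-21)*√1601)) = √(-1/4077 + (1080 + 21*√1601/2)) = √(4403159/4077 + 21*√1601/2)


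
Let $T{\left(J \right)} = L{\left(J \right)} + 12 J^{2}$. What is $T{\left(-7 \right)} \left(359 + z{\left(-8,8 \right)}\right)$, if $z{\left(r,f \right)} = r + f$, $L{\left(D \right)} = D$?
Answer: $208579$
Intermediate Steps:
$z{\left(r,f \right)} = f + r$
$T{\left(J \right)} = J + 12 J^{2}$
$T{\left(-7 \right)} \left(359 + z{\left(-8,8 \right)}\right) = - 7 \left(1 + 12 \left(-7\right)\right) \left(359 + \left(8 - 8\right)\right) = - 7 \left(1 - 84\right) \left(359 + 0\right) = \left(-7\right) \left(-83\right) 359 = 581 \cdot 359 = 208579$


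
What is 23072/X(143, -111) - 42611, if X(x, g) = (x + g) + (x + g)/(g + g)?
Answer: -9256969/221 ≈ -41887.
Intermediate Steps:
X(x, g) = g + x + (g + x)/(2*g) (X(x, g) = (g + x) + (g + x)/((2*g)) = (g + x) + (g + x)*(1/(2*g)) = (g + x) + (g + x)/(2*g) = g + x + (g + x)/(2*g))
23072/X(143, -111) - 42611 = 23072/(½ - 111 + 143 + (½)*143/(-111)) - 42611 = 23072/(½ - 111 + 143 + (½)*143*(-1/111)) - 42611 = 23072/(½ - 111 + 143 - 143/222) - 42611 = 23072/(3536/111) - 42611 = 23072*(111/3536) - 42611 = 160062/221 - 42611 = -9256969/221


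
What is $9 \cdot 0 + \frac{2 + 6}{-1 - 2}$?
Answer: $- \frac{8}{3} \approx -2.6667$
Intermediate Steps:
$9 \cdot 0 + \frac{2 + 6}{-1 - 2} = 0 + \frac{8}{-3} = 0 + 8 \left(- \frac{1}{3}\right) = 0 - \frac{8}{3} = - \frac{8}{3}$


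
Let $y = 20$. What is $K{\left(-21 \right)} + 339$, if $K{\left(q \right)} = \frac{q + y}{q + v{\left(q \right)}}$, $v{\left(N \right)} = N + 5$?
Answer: $\frac{12544}{37} \approx 339.03$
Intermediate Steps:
$v{\left(N \right)} = 5 + N$
$K{\left(q \right)} = \frac{20 + q}{5 + 2 q}$ ($K{\left(q \right)} = \frac{q + 20}{q + \left(5 + q\right)} = \frac{20 + q}{5 + 2 q}$)
$K{\left(-21 \right)} + 339 = \frac{20 - 21}{5 + 2 \left(-21\right)} + 339 = \frac{1}{5 - 42} \left(-1\right) + 339 = \frac{1}{-37} \left(-1\right) + 339 = \left(- \frac{1}{37}\right) \left(-1\right) + 339 = \frac{1}{37} + 339 = \frac{12544}{37}$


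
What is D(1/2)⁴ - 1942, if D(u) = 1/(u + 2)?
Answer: -1213734/625 ≈ -1942.0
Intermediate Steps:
D(u) = 1/(2 + u)
D(1/2)⁴ - 1942 = (1/(2 + 1/2))⁴ - 1942 = (1/(2 + ½))⁴ - 1942 = (1/(5/2))⁴ - 1942 = (⅖)⁴ - 1942 = 16/625 - 1942 = -1213734/625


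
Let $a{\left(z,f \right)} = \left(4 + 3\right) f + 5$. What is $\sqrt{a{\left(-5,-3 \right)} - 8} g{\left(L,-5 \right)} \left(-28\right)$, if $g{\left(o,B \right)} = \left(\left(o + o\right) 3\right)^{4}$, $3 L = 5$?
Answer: $- 560000 i \sqrt{6} \approx - 1.3717 \cdot 10^{6} i$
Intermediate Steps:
$L = \frac{5}{3}$ ($L = \frac{1}{3} \cdot 5 = \frac{5}{3} \approx 1.6667$)
$a{\left(z,f \right)} = 5 + 7 f$ ($a{\left(z,f \right)} = 7 f + 5 = 5 + 7 f$)
$g{\left(o,B \right)} = 1296 o^{4}$ ($g{\left(o,B \right)} = \left(2 o 3\right)^{4} = \left(6 o\right)^{4} = 1296 o^{4}$)
$\sqrt{a{\left(-5,-3 \right)} - 8} g{\left(L,-5 \right)} \left(-28\right) = \sqrt{\left(5 + 7 \left(-3\right)\right) - 8} \cdot 1296 \left(\frac{5}{3}\right)^{4} \left(-28\right) = \sqrt{\left(5 - 21\right) - 8} \cdot 1296 \cdot \frac{625}{81} \left(-28\right) = \sqrt{-16 - 8} \cdot 10000 \left(-28\right) = \sqrt{-24} \cdot 10000 \left(-28\right) = 2 i \sqrt{6} \cdot 10000 \left(-28\right) = 20000 i \sqrt{6} \left(-28\right) = - 560000 i \sqrt{6}$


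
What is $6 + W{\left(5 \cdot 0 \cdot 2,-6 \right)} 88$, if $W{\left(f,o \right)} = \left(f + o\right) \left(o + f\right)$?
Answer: $3174$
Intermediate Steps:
$W{\left(f,o \right)} = \left(f + o\right)^{2}$ ($W{\left(f,o \right)} = \left(f + o\right) \left(f + o\right) = \left(f + o\right)^{2}$)
$6 + W{\left(5 \cdot 0 \cdot 2,-6 \right)} 88 = 6 + \left(5 \cdot 0 \cdot 2 - 6\right)^{2} \cdot 88 = 6 + \left(0 \cdot 2 - 6\right)^{2} \cdot 88 = 6 + \left(0 - 6\right)^{2} \cdot 88 = 6 + \left(-6\right)^{2} \cdot 88 = 6 + 36 \cdot 88 = 6 + 3168 = 3174$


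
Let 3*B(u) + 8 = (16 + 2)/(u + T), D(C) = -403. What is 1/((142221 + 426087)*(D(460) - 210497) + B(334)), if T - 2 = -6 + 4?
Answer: -501/60047934758527 ≈ -8.3433e-12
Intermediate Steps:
T = 0 (T = 2 + (-6 + 4) = 2 - 2 = 0)
B(u) = -8/3 + 6/u (B(u) = -8/3 + ((16 + 2)/(u + 0))/3 = -8/3 + (18/u)/3 = -8/3 + 6/u)
1/((142221 + 426087)*(D(460) - 210497) + B(334)) = 1/((142221 + 426087)*(-403 - 210497) + (-8/3 + 6/334)) = 1/(568308*(-210900) + (-8/3 + 6*(1/334))) = 1/(-119856157200 + (-8/3 + 3/167)) = 1/(-119856157200 - 1327/501) = 1/(-60047934758527/501) = -501/60047934758527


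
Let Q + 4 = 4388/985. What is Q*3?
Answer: 1344/985 ≈ 1.3645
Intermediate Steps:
Q = 448/985 (Q = -4 + 4388/985 = 448/985 ≈ 0.45482)
Q*3 = (448/985)*3 = 1344/985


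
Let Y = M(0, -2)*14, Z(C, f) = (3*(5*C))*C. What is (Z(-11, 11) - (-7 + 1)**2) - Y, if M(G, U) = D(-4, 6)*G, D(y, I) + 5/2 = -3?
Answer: 1779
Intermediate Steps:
D(y, I) = -11/2 (D(y, I) = -5/2 - 3 = -11/2)
Z(C, f) = 15*C**2 (Z(C, f) = (15*C)*C = 15*C**2)
M(G, U) = -11*G/2
Y = 0 (Y = -11/2*0*14 = 0*14 = 0)
(Z(-11, 11) - (-7 + 1)**2) - Y = (15*(-11)**2 - (-7 + 1)**2) - 1*0 = (15*121 - 1*(-6)**2) + 0 = (1815 - 1*36) + 0 = (1815 - 36) + 0 = 1779 + 0 = 1779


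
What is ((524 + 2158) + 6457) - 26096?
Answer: -16957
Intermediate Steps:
((524 + 2158) + 6457) - 26096 = (2682 + 6457) - 26096 = 9139 - 26096 = -16957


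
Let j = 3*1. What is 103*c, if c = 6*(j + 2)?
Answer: 3090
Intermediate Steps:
j = 3
c = 30 (c = 6*(3 + 2) = 6*5 = 30)
103*c = 103*30 = 3090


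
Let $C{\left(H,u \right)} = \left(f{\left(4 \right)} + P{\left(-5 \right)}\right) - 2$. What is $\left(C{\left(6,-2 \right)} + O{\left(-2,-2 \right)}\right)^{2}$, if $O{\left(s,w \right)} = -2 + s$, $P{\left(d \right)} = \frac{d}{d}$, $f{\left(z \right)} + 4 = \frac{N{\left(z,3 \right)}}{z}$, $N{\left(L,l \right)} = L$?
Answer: $64$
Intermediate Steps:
$f{\left(z \right)} = -3$ ($f{\left(z \right)} = -4 + \frac{z}{z} = -4 + 1 = -3$)
$P{\left(d \right)} = 1$
$C{\left(H,u \right)} = -4$ ($C{\left(H,u \right)} = \left(-3 + 1\right) - 2 = -2 - 2 = -4$)
$\left(C{\left(6,-2 \right)} + O{\left(-2,-2 \right)}\right)^{2} = \left(-4 - 4\right)^{2} = \left(-8\right)^{2} = 64$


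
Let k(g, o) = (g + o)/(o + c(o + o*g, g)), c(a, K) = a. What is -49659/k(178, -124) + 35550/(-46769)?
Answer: 959967363130/46769 ≈ 2.0526e+7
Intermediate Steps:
k(g, o) = (g + o)/(2*o + g*o) (k(g, o) = (g + o)/(o + (o + o*g)) = (g + o)/(o + (o + g*o)) = (g + o)/(2*o + g*o))
-49659/k(178, -124) + 35550/(-46769) = -49659*(-124*(2 + 178)/(178 - 124)) + 35550/(-46769) = -49659/((-1/124*54/180)) + 35550*(-1/46769) = -49659/((-1/124*1/180*54)) - 35550/46769 = -49659/(-3/1240) - 35550/46769 = -49659*(-1240/3) - 35550/46769 = 20525720 - 35550/46769 = 959967363130/46769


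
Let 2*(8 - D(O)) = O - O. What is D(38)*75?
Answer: 600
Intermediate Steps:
D(O) = 8 (D(O) = 8 - (O - O)/2 = 8 - ½*0 = 8 + 0 = 8)
D(38)*75 = 8*75 = 600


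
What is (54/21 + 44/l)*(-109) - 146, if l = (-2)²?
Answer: -11377/7 ≈ -1625.3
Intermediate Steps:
l = 4
(54/21 + 44/l)*(-109) - 146 = (54/21 + 44/4)*(-109) - 146 = (54*(1/21) + 44*(¼))*(-109) - 146 = (18/7 + 11)*(-109) - 146 = (95/7)*(-109) - 146 = -10355/7 - 146 = -11377/7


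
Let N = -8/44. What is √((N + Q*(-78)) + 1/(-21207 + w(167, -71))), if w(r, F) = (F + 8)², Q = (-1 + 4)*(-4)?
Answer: √199096612242/14586 ≈ 30.591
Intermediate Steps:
Q = -12 (Q = 3*(-4) = -12)
N = -2/11 (N = -8*1/44 = -2/11 ≈ -0.18182)
w(r, F) = (8 + F)²
√((N + Q*(-78)) + 1/(-21207 + w(167, -71))) = √((-2/11 - 12*(-78)) + 1/(-21207 + (8 - 71)²)) = √((-2/11 + 936) + 1/(-21207 + (-63)²)) = √(10294/11 + 1/(-21207 + 3969)) = √(10294/11 + 1/(-17238)) = √(10294/11 - 1/17238) = √(177447961/189618) = √199096612242/14586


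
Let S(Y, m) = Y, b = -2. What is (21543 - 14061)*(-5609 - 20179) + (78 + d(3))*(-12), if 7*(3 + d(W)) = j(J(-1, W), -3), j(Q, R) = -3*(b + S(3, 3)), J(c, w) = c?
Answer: -1350626976/7 ≈ -1.9295e+8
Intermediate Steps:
j(Q, R) = -3 (j(Q, R) = -3*(-2 + 3) = -3*1 = -3)
d(W) = -24/7 (d(W) = -3 + (1/7)*(-3) = -3 - 3/7 = -24/7)
(21543 - 14061)*(-5609 - 20179) + (78 + d(3))*(-12) = (21543 - 14061)*(-5609 - 20179) + (78 - 24/7)*(-12) = 7482*(-25788) + (522/7)*(-12) = -192945816 - 6264/7 = -1350626976/7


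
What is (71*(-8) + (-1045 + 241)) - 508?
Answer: -1880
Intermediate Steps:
(71*(-8) + (-1045 + 241)) - 508 = (-568 - 804) - 508 = -1372 - 508 = -1880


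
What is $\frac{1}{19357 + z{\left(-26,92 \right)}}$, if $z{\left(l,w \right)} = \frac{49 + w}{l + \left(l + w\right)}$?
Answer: $\frac{40}{774421} \approx 5.1651 \cdot 10^{-5}$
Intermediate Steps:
$z{\left(l,w \right)} = \frac{49 + w}{w + 2 l}$
$\frac{1}{19357 + z{\left(-26,92 \right)}} = \frac{1}{19357 + \frac{49 + 92}{92 + 2 \left(-26\right)}} = \frac{1}{19357 + \frac{1}{92 - 52} \cdot 141} = \frac{1}{19357 + \frac{1}{40} \cdot 141} = \frac{1}{19357 + \frac{141}{40}} = \frac{1}{\frac{774421}{40}} = \frac{40}{774421}$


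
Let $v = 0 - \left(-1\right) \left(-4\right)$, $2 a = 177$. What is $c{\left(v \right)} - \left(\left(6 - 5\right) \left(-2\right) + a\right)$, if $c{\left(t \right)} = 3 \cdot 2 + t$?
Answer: $- \frac{169}{2} \approx -84.5$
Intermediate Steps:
$a = \frac{177}{2}$ ($a = \frac{1}{2} \cdot 177 = \frac{177}{2} \approx 88.5$)
$v = -4$ ($v = 0 - 4 = -4$)
$c{\left(t \right)} = 6 + t$
$c{\left(v \right)} - \left(\left(6 - 5\right) \left(-2\right) + a\right) = \left(6 - 4\right) - \left(\left(6 - 5\right) \left(-2\right) + \frac{177}{2}\right) = 2 - \left(1 \left(-2\right) + \frac{177}{2}\right) = 2 - \left(-2 + \frac{177}{2}\right) = 2 - \frac{173}{2} = - \frac{169}{2}$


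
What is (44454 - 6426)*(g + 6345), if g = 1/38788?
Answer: 2339766448527/9697 ≈ 2.4129e+8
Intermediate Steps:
g = 1/38788 ≈ 2.5781e-5
(44454 - 6426)*(g + 6345) = (44454 - 6426)*(1/38788 + 6345) = 38028*(246109861/38788) = 2339766448527/9697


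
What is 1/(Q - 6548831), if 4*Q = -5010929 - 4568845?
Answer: -2/17887549 ≈ -1.1181e-7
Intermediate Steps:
Q = -4789887/2 (Q = (-5010929 - 4568845)/4 = (¼)*(-9579774) = -4789887/2 ≈ -2.3949e+6)
1/(Q - 6548831) = 1/(-4789887/2 - 6548831) = 1/(-17887549/2) = -2/17887549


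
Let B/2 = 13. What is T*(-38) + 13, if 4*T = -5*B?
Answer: 1248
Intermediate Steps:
B = 26 (B = 2*13 = 26)
T = -65/2 (T = (-5*26)/4 = (1/4)*(-130) = -65/2 ≈ -32.500)
T*(-38) + 13 = -65/2*(-38) + 13 = 1235 + 13 = 1248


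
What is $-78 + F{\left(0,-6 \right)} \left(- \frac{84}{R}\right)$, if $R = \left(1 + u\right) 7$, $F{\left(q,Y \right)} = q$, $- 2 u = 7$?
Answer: $-78$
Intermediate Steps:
$u = - \frac{7}{2}$ ($u = \left(- \frac{1}{2}\right) 7 = - \frac{7}{2} \approx -3.5$)
$R = - \frac{35}{2}$ ($R = \left(1 - \frac{7}{2}\right) 7 = \left(- \frac{5}{2}\right) 7 = - \frac{35}{2} \approx -17.5$)
$-78 + F{\left(0,-6 \right)} \left(- \frac{84}{R}\right) = -78 + 0 \left(- \frac{84}{- \frac{35}{2}}\right) = -78 + 0 \left(\left(-84\right) \left(- \frac{2}{35}\right)\right) = -78 + 0 \cdot \frac{24}{5} = -78 + 0 = -78$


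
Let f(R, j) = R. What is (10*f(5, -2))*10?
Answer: 500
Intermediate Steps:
(10*f(5, -2))*10 = (10*5)*10 = 50*10 = 500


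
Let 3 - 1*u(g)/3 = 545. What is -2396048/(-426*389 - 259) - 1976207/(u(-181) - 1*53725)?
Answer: 460620657259/9186771523 ≈ 50.140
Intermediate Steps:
u(g) = -1626 (u(g) = 9 - 3*545 = 9 - 1635 = -1626)
-2396048/(-426*389 - 259) - 1976207/(u(-181) - 1*53725) = -2396048/(-426*389 - 259) - 1976207/(-1626 - 1*53725) = -2396048/(-165714 - 259) - 1976207/(-1626 - 53725) = -2396048/(-165973) - 1976207/(-55351) = -2396048*(-1/165973) - 1976207*(-1/55351) = 2396048/165973 + 1976207/55351 = 460620657259/9186771523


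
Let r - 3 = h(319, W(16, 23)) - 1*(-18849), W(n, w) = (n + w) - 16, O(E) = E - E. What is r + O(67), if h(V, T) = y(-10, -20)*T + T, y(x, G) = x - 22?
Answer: 18139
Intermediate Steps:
O(E) = 0
y(x, G) = -22 + x
W(n, w) = -16 + n + w
h(V, T) = -31*T (h(V, T) = (-22 - 10)*T + T = -32*T + T = -31*T)
r = 18139 (r = 3 + (-31*(-16 + 16 + 23) - 1*(-18849)) = 3 + (-31*23 + 18849) = 3 + (-713 + 18849) = 3 + 18136 = 18139)
r + O(67) = 18139 + 0 = 18139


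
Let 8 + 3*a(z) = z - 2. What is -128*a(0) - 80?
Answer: 1040/3 ≈ 346.67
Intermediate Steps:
a(z) = -10/3 + z/3 (a(z) = -8/3 + (z - 2)/3 = -8/3 + (-2 + z)/3 = -8/3 + (-2/3 + z/3) = -10/3 + z/3)
-128*a(0) - 80 = -128*(-10/3 + (1/3)*0) - 80 = -128*(-10/3 + 0) - 80 = -128*(-10/3) - 80 = 1280/3 - 80 = 1040/3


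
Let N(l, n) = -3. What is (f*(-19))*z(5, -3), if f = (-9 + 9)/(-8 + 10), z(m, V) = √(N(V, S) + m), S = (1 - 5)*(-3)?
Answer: 0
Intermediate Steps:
S = 12 (S = -4*(-3) = 12)
z(m, V) = √(-3 + m)
f = 0 (f = 0/2 = 0*(½) = 0)
(f*(-19))*z(5, -3) = (0*(-19))*√(-3 + 5) = 0*√2 = 0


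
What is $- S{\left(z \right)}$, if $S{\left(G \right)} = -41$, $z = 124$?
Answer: $41$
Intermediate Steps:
$- S{\left(z \right)} = \left(-1\right) \left(-41\right) = 41$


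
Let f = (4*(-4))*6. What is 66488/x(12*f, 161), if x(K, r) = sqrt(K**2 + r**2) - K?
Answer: -76594176/25921 + 332440*sqrt(54121)/25921 ≈ 28.718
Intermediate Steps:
f = -96 (f = -16*6 = -96)
66488/x(12*f, 161) = 66488/(sqrt((12*(-96))**2 + 161**2) - 12*(-96)) = 66488/(sqrt((-1152)**2 + 25921) - 1*(-1152)) = 66488/(sqrt(1327104 + 25921) + 1152) = 66488/(sqrt(1353025) + 1152) = 66488/(5*sqrt(54121) + 1152) = 66488/(1152 + 5*sqrt(54121))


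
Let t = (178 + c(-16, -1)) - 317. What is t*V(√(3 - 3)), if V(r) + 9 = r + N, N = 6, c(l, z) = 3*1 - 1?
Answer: 411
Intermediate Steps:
c(l, z) = 2 (c(l, z) = 3 - 1 = 2)
t = -137 (t = (178 + 2) - 317 = 180 - 317 = -137)
V(r) = -3 + r (V(r) = -9 + (r + 6) = -9 + (6 + r) = -3 + r)
t*V(√(3 - 3)) = -137*(-3 + √(3 - 3)) = -137*(-3 + √0) = -137*(-3 + 0) = -137*(-3) = 411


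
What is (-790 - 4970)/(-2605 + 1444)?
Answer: 640/129 ≈ 4.9612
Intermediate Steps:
(-790 - 4970)/(-2605 + 1444) = -5760/(-1161) = -5760*(-1/1161) = 640/129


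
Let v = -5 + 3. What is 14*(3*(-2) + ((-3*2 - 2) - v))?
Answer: -168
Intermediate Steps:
v = -2
14*(3*(-2) + ((-3*2 - 2) - v)) = 14*(3*(-2) + ((-3*2 - 2) - 1*(-2))) = 14*(-6 + ((-6 - 2) + 2)) = 14*(-6 + (-8 + 2)) = 14*(-6 - 6) = 14*(-12) = -168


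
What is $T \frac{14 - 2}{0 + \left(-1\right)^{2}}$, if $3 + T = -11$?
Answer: $-168$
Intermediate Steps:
$T = -14$ ($T = -3 - 11 = -14$)
$T \frac{14 - 2}{0 + \left(-1\right)^{2}} = - 14 \frac{14 - 2}{0 + \left(-1\right)^{2}} = - 14 \frac{12}{0 + 1} = - 14 \cdot \frac{12}{1} = - 14 \cdot 12 \cdot 1 = \left(-14\right) 12 = -168$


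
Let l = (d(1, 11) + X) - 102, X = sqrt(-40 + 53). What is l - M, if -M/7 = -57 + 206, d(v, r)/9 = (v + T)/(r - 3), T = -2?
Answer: 7519/8 + sqrt(13) ≈ 943.48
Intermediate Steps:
d(v, r) = 9*(-2 + v)/(-3 + r) (d(v, r) = 9*((v - 2)/(r - 3)) = 9*((-2 + v)/(-3 + r)) = 9*(-2 + v)/(-3 + r))
X = sqrt(13) ≈ 3.6056
l = -825/8 + sqrt(13) (l = (9*(-2 + 1)/(-3 + 11) + sqrt(13)) - 102 = (9*(-1)/8 + sqrt(13)) - 102 = (9*(1/8)*(-1) + sqrt(13)) - 102 = (-9/8 + sqrt(13)) - 102 = -825/8 + sqrt(13) ≈ -99.519)
M = -1043 (M = -7*(-57 + 206) = -7*149 = -1043)
l - M = (-825/8 + sqrt(13)) - 1*(-1043) = (-825/8 + sqrt(13)) + 1043 = 7519/8 + sqrt(13)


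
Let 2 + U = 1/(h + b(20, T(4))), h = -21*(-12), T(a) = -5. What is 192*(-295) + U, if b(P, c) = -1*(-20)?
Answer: -15406623/272 ≈ -56642.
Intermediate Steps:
h = 252
b(P, c) = 20
U = -543/272 (U = -2 + 1/(252 + 20) = -2 + 1/272 = -543/272 ≈ -1.9963)
192*(-295) + U = 192*(-295) - 543/272 = -56640 - 543/272 = -15406623/272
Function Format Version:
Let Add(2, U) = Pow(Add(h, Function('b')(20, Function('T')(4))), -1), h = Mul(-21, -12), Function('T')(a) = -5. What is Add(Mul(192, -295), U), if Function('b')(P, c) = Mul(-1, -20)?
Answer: Rational(-15406623, 272) ≈ -56642.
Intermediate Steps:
h = 252
Function('b')(P, c) = 20
U = Rational(-543, 272) (U = Add(-2, Pow(Add(252, 20), -1)) = Add(-2, Pow(272, -1)) = Add(-2, Rational(1, 272)) = Rational(-543, 272) ≈ -1.9963)
Add(Mul(192, -295), U) = Add(Mul(192, -295), Rational(-543, 272)) = Add(-56640, Rational(-543, 272)) = Rational(-15406623, 272)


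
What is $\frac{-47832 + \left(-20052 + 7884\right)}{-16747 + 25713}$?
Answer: $- \frac{30000}{4483} \approx -6.6919$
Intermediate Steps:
$\frac{-47832 + \left(-20052 + 7884\right)}{-16747 + 25713} = \frac{-47832 - 12168}{8966} = \left(-60000\right) \frac{1}{8966} = - \frac{30000}{4483}$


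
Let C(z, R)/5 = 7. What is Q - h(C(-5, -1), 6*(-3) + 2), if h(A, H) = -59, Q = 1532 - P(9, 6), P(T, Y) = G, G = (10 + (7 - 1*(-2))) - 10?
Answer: 1582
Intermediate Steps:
C(z, R) = 35 (C(z, R) = 5*7 = 35)
G = 9 (G = (10 + (7 + 2)) - 10 = (10 + 9) - 10 = 19 - 10 = 9)
P(T, Y) = 9
Q = 1523 (Q = 1532 - 1*9 = 1532 - 9 = 1523)
Q - h(C(-5, -1), 6*(-3) + 2) = 1523 - 1*(-59) = 1523 + 59 = 1582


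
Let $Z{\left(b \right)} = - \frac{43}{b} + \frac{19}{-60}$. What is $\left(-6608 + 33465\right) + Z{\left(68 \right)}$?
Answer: $\frac{6848293}{255} \approx 26856.0$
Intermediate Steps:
$Z{\left(b \right)} = - \frac{19}{60} - \frac{43}{b}$ ($Z{\left(b \right)} = - \frac{43}{b} + 19 \left(- \frac{1}{60}\right) = - \frac{43}{b} - \frac{19}{60} = - \frac{19}{60} - \frac{43}{b}$)
$\left(-6608 + 33465\right) + Z{\left(68 \right)} = \left(-6608 + 33465\right) - \left(\frac{19}{60} + \frac{43}{68}\right) = 26857 - \frac{242}{255} = \frac{6848293}{255}$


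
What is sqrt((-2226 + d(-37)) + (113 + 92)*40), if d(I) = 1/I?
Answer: sqrt(8178369)/37 ≈ 77.292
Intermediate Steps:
sqrt((-2226 + d(-37)) + (113 + 92)*40) = sqrt((-2226 + 1/(-37)) + (113 + 92)*40) = sqrt((-2226 - 1/37) + 205*40) = sqrt(-82363/37 + 8200) = sqrt(221037/37) = sqrt(8178369)/37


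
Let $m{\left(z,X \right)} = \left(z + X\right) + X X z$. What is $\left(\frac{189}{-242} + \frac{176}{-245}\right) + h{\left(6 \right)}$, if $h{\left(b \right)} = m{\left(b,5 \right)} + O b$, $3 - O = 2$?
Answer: $\frac{9812533}{59290} \approx 165.5$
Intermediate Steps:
$O = 1$ ($O = 3 - 2 = 1$)
$m{\left(z,X \right)} = X + z + z X^{2}$ ($m{\left(z,X \right)} = \left(X + z\right) + X^{2} z = \left(X + z\right) + z X^{2} = X + z + z X^{2}$)
$h{\left(b \right)} = 5 + 27 b$ ($h{\left(b \right)} = \left(5 + b + b 5^{2}\right) + 1 b = \left(5 + b + b 25\right) + b = \left(5 + b + 25 b\right) + b = \left(5 + 26 b\right) + b = 5 + 27 b$)
$\left(\frac{189}{-242} + \frac{176}{-245}\right) + h{\left(6 \right)} = \left(\frac{189}{-242} + \frac{176}{-245}\right) + \left(5 + 27 \cdot 6\right) = \left(189 \left(- \frac{1}{242}\right) + 176 \left(- \frac{1}{245}\right)\right) + \left(5 + 162\right) = \left(- \frac{189}{242} - \frac{176}{245}\right) + 167 = - \frac{88897}{59290} + 167 = \frac{9812533}{59290}$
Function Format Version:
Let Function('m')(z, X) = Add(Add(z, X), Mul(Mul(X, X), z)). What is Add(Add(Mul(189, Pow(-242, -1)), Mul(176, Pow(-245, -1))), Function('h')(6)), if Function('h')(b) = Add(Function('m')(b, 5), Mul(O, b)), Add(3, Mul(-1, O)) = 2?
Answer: Rational(9812533, 59290) ≈ 165.50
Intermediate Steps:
O = 1 (O = Add(3, Mul(-1, 2)) = Add(3, -2) = 1)
Function('m')(z, X) = Add(X, z, Mul(z, Pow(X, 2))) (Function('m')(z, X) = Add(Add(X, z), Mul(Pow(X, 2), z)) = Add(Add(X, z), Mul(z, Pow(X, 2))) = Add(X, z, Mul(z, Pow(X, 2))))
Function('h')(b) = Add(5, Mul(27, b)) (Function('h')(b) = Add(Add(5, b, Mul(b, Pow(5, 2))), Mul(1, b)) = Add(Add(5, b, Mul(b, 25)), b) = Add(Add(5, b, Mul(25, b)), b) = Add(Add(5, Mul(26, b)), b) = Add(5, Mul(27, b)))
Add(Add(Mul(189, Pow(-242, -1)), Mul(176, Pow(-245, -1))), Function('h')(6)) = Add(Add(Mul(189, Pow(-242, -1)), Mul(176, Pow(-245, -1))), Add(5, Mul(27, 6))) = Add(Add(Mul(189, Rational(-1, 242)), Mul(176, Rational(-1, 245))), Add(5, 162)) = Add(Add(Rational(-189, 242), Rational(-176, 245)), 167) = Add(Rational(-88897, 59290), 167) = Rational(9812533, 59290)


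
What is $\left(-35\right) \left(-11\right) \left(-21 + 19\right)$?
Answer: $-770$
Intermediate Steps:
$\left(-35\right) \left(-11\right) \left(-21 + 19\right) = 385 \left(-2\right) = -770$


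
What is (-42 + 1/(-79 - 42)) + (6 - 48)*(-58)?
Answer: 289673/121 ≈ 2394.0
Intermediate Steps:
(-42 + 1/(-79 - 42)) + (6 - 48)*(-58) = (-42 + 1/(-121)) - 42*(-58) = (-42 - 1/121) + 2436 = -5083/121 + 2436 = 289673/121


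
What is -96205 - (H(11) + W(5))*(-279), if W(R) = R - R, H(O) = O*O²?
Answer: 275144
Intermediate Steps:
H(O) = O³
W(R) = 0
-96205 - (H(11) + W(5))*(-279) = -96205 - (11³ + 0)*(-279) = -96205 - (1331 + 0)*(-279) = -96205 - 1331*(-279) = -96205 - 1*(-371349) = -96205 + 371349 = 275144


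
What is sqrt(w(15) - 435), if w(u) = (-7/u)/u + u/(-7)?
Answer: I*sqrt(4819843)/105 ≈ 20.909*I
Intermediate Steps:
w(u) = -7/u**2 - u/7 (w(u) = -7/u**2 + u*(-1/7) = -7/u**2 - u/7)
sqrt(w(15) - 435) = sqrt((-7/15**2 - 1/7*15) - 435) = sqrt((-7*1/225 - 15/7) - 435) = sqrt((-7/225 - 15/7) - 435) = sqrt(-3424/1575 - 435) = sqrt(-688549/1575) = I*sqrt(4819843)/105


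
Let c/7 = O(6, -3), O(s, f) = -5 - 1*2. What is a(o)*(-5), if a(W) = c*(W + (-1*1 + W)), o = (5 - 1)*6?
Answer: 11515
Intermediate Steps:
O(s, f) = -7 (O(s, f) = -5 - 2 = -7)
o = 24 (o = 4*6 = 24)
c = -49 (c = 7*(-7) = -49)
a(W) = 49 - 98*W (a(W) = -49*(W + (-1*1 + W)) = -49*(W + (-1 + W)) = -49*(-1 + 2*W) = 49 - 98*W)
a(o)*(-5) = (49 - 98*24)*(-5) = (49 - 2352)*(-5) = -2303*(-5) = 11515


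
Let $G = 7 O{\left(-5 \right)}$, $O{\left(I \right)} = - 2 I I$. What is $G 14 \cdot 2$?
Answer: $-9800$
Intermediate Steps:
$O{\left(I \right)} = - 2 I^{2}$
$G = -350$ ($G = 7 \left(- 2 \left(-5\right)^{2}\right) = 7 \left(\left(-2\right) 25\right) = 7 \left(-50\right) = -350$)
$G 14 \cdot 2 = \left(-350\right) 14 \cdot 2 = \left(-4900\right) 2 = -9800$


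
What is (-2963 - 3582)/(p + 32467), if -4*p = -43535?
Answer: -26180/173403 ≈ -0.15098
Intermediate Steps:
p = 43535/4 (p = -1/4*(-43535) = 43535/4 ≈ 10884.)
(-2963 - 3582)/(p + 32467) = (-2963 - 3582)/(43535/4 + 32467) = -6545/173403/4 = -6545*4/173403 = -26180/173403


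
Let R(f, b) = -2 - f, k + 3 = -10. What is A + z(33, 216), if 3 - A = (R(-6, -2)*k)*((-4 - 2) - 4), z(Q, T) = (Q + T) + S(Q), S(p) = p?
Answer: -235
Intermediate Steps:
k = -13 (k = -3 - 10 = -13)
z(Q, T) = T + 2*Q (z(Q, T) = (Q + T) + Q = T + 2*Q)
A = -517 (A = 3 - (-2 - 1*(-6))*(-13)*((-4 - 2) - 4) = 3 - (-2 + 6)*(-13)*(-6 - 4) = 3 - 4*(-13)*(-10) = 3 - (-52)*(-10) = 3 - 1*520 = 3 - 520 = -517)
A + z(33, 216) = -517 + (216 + 2*33) = -517 + (216 + 66) = -517 + 282 = -235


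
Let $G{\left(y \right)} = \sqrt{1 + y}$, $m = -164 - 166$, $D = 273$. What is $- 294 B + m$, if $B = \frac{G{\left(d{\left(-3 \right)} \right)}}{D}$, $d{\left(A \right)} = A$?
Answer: $-330 - \frac{14 i \sqrt{2}}{13} \approx -330.0 - 1.523 i$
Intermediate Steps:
$m = -330$ ($m = -164 - 166 = -330$)
$B = \frac{i \sqrt{2}}{273}$ ($B = \frac{\sqrt{1 - 3}}{273} = \sqrt{-2} \cdot \frac{1}{273} = i \sqrt{2} \cdot \frac{1}{273} = \frac{i \sqrt{2}}{273} \approx 0.0051803 i$)
$- 294 B + m = - 294 \frac{i \sqrt{2}}{273} - 330 = - \frac{14 i \sqrt{2}}{13} - 330 = -330 - \frac{14 i \sqrt{2}}{13}$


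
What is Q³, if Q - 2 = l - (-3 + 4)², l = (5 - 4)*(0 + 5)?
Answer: 216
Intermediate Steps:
l = 5 (l = 1*5 = 5)
Q = 6 (Q = 2 + (5 - (-3 + 4)²) = 2 + (5 - 1*1²) = 2 + (5 - 1*1) = 2 + (5 - 1) = 2 + 4 = 6)
Q³ = 6³ = 216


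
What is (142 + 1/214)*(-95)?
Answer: -2886955/214 ≈ -13490.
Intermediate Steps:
(142 + 1/214)*(-95) = (30389/214)*(-95) = -2886955/214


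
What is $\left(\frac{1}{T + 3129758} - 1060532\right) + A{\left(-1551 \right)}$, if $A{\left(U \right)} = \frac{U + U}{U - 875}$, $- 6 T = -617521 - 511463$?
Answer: $- \frac{4268253711215117}{4024639386} \approx -1.0605 \cdot 10^{6}$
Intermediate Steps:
$T = 188164$ ($T = - \frac{-617521 - 511463}{6} = \left(- \frac{1}{6}\right) \left(-1128984\right) = 188164$)
$A{\left(U \right)} = \frac{2 U}{-875 + U}$
$\left(\frac{1}{T + 3129758} - 1060532\right) + A{\left(-1551 \right)} = \left(\frac{1}{188164 + 3129758} - 1060532\right) + 2 \left(-1551\right) \frac{1}{-875 - 1551} = \left(\frac{1}{3317922} - 1060532\right) + 2 \left(-1551\right) \frac{1}{-2426} = \left(\frac{1}{3317922} - 1060532\right) + 2 \left(-1551\right) \left(- \frac{1}{2426}\right) = - \frac{3518762454503}{3317922} + \frac{1551}{1213} = - \frac{4268253711215117}{4024639386}$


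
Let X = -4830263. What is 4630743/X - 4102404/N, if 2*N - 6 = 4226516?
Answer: -29601658835175/10207606417643 ≈ -2.9000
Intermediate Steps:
N = 2113261 (N = 3 + (½)*4226516 = 3 + 2113258 = 2113261)
4630743/X - 4102404/N = 4630743/(-4830263) - 4102404/2113261 = 4630743*(-1/4830263) - 4102404*1/2113261 = -4630743/4830263 - 4102404/2113261 = -29601658835175/10207606417643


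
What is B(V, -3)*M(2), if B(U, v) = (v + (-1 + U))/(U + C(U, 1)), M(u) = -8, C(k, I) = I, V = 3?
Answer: 2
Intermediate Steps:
B(U, v) = (-1 + U + v)/(1 + U) (B(U, v) = (v + (-1 + U))/(U + 1) = (-1 + U + v)/(1 + U))
B(V, -3)*M(2) = ((-1 + 3 - 3)/(1 + 3))*(-8) = (-1/4)*(-8) = ((1/4)*(-1))*(-8) = -1/4*(-8) = 2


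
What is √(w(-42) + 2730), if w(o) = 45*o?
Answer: 2*√210 ≈ 28.983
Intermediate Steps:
√(w(-42) + 2730) = √(45*(-42) + 2730) = √(-1890 + 2730) = √840 = 2*√210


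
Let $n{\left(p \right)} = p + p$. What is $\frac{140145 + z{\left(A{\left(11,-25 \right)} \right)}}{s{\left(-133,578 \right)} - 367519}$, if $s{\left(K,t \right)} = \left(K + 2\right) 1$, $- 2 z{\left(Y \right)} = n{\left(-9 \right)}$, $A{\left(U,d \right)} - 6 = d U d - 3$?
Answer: $- \frac{23359}{61275} \approx -0.38122$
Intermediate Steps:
$A{\left(U,d \right)} = 3 + U d^{2}$ ($A{\left(U,d \right)} = 6 + \left(d U d - 3\right) = 6 + \left(U d d - 3\right) = 6 + \left(U d^{2} - 3\right) = 6 + \left(-3 + U d^{2}\right) = 3 + U d^{2}$)
$n{\left(p \right)} = 2 p$
$z{\left(Y \right)} = 9$ ($z{\left(Y \right)} = - \frac{2 \left(-9\right)}{2} = \left(- \frac{1}{2}\right) \left(-18\right) = 9$)
$s{\left(K,t \right)} = 2 + K$ ($s{\left(K,t \right)} = \left(2 + K\right) 1 = 2 + K$)
$\frac{140145 + z{\left(A{\left(11,-25 \right)} \right)}}{s{\left(-133,578 \right)} - 367519} = \frac{140145 + 9}{\left(2 - 133\right) - 367519} = \frac{140154}{-131 - 367519} = \frac{140154}{-367650} = 140154 \left(- \frac{1}{367650}\right) = - \frac{23359}{61275}$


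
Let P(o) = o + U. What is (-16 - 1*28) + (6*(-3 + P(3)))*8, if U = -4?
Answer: -236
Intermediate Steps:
P(o) = -4 + o (P(o) = o - 4 = -4 + o)
(-16 - 1*28) + (6*(-3 + P(3)))*8 = (-16 - 1*28) + (6*(-3 + (-4 + 3)))*8 = (-16 - 28) + (6*(-3 - 1))*8 = -44 + (6*(-4))*8 = -44 - 24*8 = -44 - 192 = -236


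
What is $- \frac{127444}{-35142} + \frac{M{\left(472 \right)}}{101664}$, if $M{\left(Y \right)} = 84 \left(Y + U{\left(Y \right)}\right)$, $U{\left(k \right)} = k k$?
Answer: $\frac{1166652959}{6202563} \approx 188.09$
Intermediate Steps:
$U{\left(k \right)} = k^{2}$
$M{\left(Y \right)} = 84 Y + 84 Y^{2}$ ($M{\left(Y \right)} = 84 \left(Y + Y^{2}\right) = 84 Y + 84 Y^{2}$)
$- \frac{127444}{-35142} + \frac{M{\left(472 \right)}}{101664} = - \frac{127444}{-35142} + \frac{84 \cdot 472 \left(1 + 472\right)}{101664} = \left(-127444\right) \left(- \frac{1}{35142}\right) + 84 \cdot 472 \cdot 473 \cdot \frac{1}{101664} = \frac{63722}{17571} + 18753504 \cdot \frac{1}{101664} = \frac{63722}{17571} + \frac{195349}{1059} = \frac{1166652959}{6202563}$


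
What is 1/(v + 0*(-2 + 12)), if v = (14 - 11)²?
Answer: ⅑ ≈ 0.11111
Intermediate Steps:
v = 9 (v = 3² = 9)
1/(v + 0*(-2 + 12)) = 1/(9 + 0*(-2 + 12)) = 1/(9 + 0*10) = 1/(9 + 0) = 1/9 = ⅑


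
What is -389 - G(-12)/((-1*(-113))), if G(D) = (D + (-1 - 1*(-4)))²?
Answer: -44038/113 ≈ -389.72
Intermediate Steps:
G(D) = (3 + D)² (G(D) = (D + (-1 + 4))² = (D + 3)² = (3 + D)²)
-389 - G(-12)/((-1*(-113))) = -389 - (3 - 12)²/((-1*(-113))) = -389 - (-9)²/113 = -389 - 81/113 = -44038/113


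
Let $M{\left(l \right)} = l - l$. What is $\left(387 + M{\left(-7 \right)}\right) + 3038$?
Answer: $3425$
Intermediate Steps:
$M{\left(l \right)} = 0$
$\left(387 + M{\left(-7 \right)}\right) + 3038 = \left(387 + 0\right) + 3038 = 387 + 3038 = 3425$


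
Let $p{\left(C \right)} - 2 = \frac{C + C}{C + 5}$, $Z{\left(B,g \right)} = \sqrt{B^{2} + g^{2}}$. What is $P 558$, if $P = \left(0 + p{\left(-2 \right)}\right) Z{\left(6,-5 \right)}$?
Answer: $372 \sqrt{61} \approx 2905.4$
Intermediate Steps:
$p{\left(C \right)} = 2 + \frac{2 C}{5 + C}$ ($p{\left(C \right)} = 2 + \frac{C + C}{C + 5} = 2 + \frac{2 C}{5 + C}$)
$P = \frac{2 \sqrt{61}}{3}$ ($P = \left(0 + \frac{2 \left(5 + 2 \left(-2\right)\right)}{5 - 2}\right) \sqrt{6^{2} + \left(-5\right)^{2}} = \left(0 + \frac{2 \left(5 - 4\right)}{3}\right) \sqrt{36 + 25} = \left(0 + 2 \cdot \frac{1}{3} \cdot 1\right) \sqrt{61} = \left(0 + \frac{2}{3}\right) \sqrt{61} = \frac{2 \sqrt{61}}{3} \approx 5.2068$)
$P 558 = \frac{2 \sqrt{61}}{3} \cdot 558 = 372 \sqrt{61}$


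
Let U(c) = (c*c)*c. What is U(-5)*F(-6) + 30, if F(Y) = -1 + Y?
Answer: 905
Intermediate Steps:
U(c) = c³ (U(c) = c²*c = c³)
U(-5)*F(-6) + 30 = (-5)³*(-1 - 6) + 30 = -125*(-7) + 30 = 875 + 30 = 905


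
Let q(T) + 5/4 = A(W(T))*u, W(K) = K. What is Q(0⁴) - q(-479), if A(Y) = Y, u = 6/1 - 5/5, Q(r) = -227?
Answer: 8677/4 ≈ 2169.3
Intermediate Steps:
u = 5 (u = 6*1 - 5*⅕ = 6 - 1 = 5)
q(T) = -5/4 + 5*T (q(T) = -5/4 + T*5 = -5/4 + 5*T)
Q(0⁴) - q(-479) = -227 - (-5/4 + 5*(-479)) = -227 - (-5/4 - 2395) = -227 - 1*(-9585/4) = -227 + 9585/4 = 8677/4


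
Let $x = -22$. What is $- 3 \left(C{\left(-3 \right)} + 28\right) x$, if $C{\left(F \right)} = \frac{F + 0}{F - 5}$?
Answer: $\frac{7491}{4} \approx 1872.8$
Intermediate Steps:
$C{\left(F \right)} = \frac{F}{-5 + F}$
$- 3 \left(C{\left(-3 \right)} + 28\right) x = - 3 \left(- \frac{3}{-5 - 3} + 28\right) \left(-22\right) = - 3 \left(- \frac{3}{-8} + 28\right) \left(-22\right) = - 3 \left(\left(-3\right) \left(- \frac{1}{8}\right) + 28\right) \left(-22\right) = - 3 \left(\frac{3}{8} + 28\right) \left(-22\right) = - 3 \cdot \frac{227}{8} \left(-22\right) = \left(-3\right) \left(- \frac{2497}{4}\right) = \frac{7491}{4}$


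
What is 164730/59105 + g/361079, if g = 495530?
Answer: 17753768864/4268314859 ≈ 4.1594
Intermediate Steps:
164730/59105 + g/361079 = 164730/59105 + 495530/361079 = 164730*(1/59105) + 495530*(1/361079) = 32946/11821 + 495530/361079 = 17753768864/4268314859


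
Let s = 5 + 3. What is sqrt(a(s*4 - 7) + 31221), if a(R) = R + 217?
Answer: sqrt(31463) ≈ 177.38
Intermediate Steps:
s = 8
a(R) = 217 + R
sqrt(a(s*4 - 7) + 31221) = sqrt((217 + (8*4 - 7)) + 31221) = sqrt((217 + (32 - 7)) + 31221) = sqrt((217 + 25) + 31221) = sqrt(242 + 31221) = sqrt(31463)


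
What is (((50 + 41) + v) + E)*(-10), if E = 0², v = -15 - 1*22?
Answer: -540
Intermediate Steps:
v = -37 (v = -15 - 22 = -37)
E = 0
(((50 + 41) + v) + E)*(-10) = (((50 + 41) - 37) + 0)*(-10) = ((91 - 37) + 0)*(-10) = (54 + 0)*(-10) = 54*(-10) = -540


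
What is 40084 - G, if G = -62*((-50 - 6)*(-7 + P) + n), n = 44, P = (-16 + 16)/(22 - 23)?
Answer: 67116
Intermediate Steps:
P = 0 (P = 0/(-1) = 0*(-1) = 0)
G = -27032 (G = -62*((-50 - 6)*(-7 + 0) + 44) = -62*(-56*(-7) + 44) = -62*(392 + 44) = -62*436 = -27032)
40084 - G = 40084 - 1*(-27032) = 40084 + 27032 = 67116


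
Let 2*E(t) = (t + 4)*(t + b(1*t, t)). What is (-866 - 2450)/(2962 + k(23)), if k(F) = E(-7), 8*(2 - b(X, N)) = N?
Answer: -53056/47491 ≈ -1.1172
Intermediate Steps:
b(X, N) = 2 - N/8
E(t) = (2 + 7*t/8)*(4 + t)/2 (E(t) = ((t + 4)*(t + (2 - t/8)))/2 = ((4 + t)*(2 + 7*t/8))/2 = ((2 + 7*t/8)*(4 + t))/2 = (2 + 7*t/8)*(4 + t)/2)
k(F) = 99/16 (k(F) = 4 + (7/16)*(-7)² + (11/4)*(-7) = 4 + (7/16)*49 - 77/4 = 4 + 343/16 - 77/4 = 99/16)
(-866 - 2450)/(2962 + k(23)) = (-866 - 2450)/(2962 + 99/16) = -3316/47491/16 = -3316*16/47491 = -53056/47491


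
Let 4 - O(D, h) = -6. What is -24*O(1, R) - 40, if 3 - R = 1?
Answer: -280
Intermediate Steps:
R = 2 (R = 3 - 1*1 = 3 - 1 = 2)
O(D, h) = 10 (O(D, h) = 4 - 1*(-6) = 4 + 6 = 10)
-24*O(1, R) - 40 = -24*10 - 40 = -240 - 40 = -280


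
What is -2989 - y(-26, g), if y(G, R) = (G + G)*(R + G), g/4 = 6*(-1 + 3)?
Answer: -1845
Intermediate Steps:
g = 48 (g = 4*(6*(-1 + 3)) = 4*(6*2) = 4*12 = 48)
y(G, R) = 2*G*(G + R) (y(G, R) = (2*G)*(G + R) = 2*G*(G + R))
-2989 - y(-26, g) = -2989 - 2*(-26)*(-26 + 48) = -2989 - 2*(-26)*22 = -2989 - 1*(-1144) = -2989 + 1144 = -1845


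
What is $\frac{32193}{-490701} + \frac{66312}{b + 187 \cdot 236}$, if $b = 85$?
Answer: $\frac{1152440253}{803604671} \approx 1.4341$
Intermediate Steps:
$\frac{32193}{-490701} + \frac{66312}{b + 187 \cdot 236} = \frac{32193}{-490701} + \frac{66312}{85 + 187 \cdot 236} = 32193 \left(- \frac{1}{490701}\right) + \frac{66312}{85 + 44132} = - \frac{10731}{163567} + \frac{66312}{44217} = - \frac{10731}{163567} + 66312 \cdot \frac{1}{44217} = - \frac{10731}{163567} + \frac{7368}{4913} = \frac{1152440253}{803604671}$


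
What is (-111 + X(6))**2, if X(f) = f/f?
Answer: 12100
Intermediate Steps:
X(f) = 1
(-111 + X(6))**2 = (-111 + 1)**2 = (-110)**2 = 12100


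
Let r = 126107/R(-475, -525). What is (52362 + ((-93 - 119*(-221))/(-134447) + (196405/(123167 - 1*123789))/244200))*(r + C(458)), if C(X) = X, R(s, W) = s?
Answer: 592609051628857818643/58789101902000 ≈ 1.0080e+7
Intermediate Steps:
r = -126107/475 (r = 126107/(-475) = 126107*(-1/475) = -126107/475 ≈ -265.49)
(52362 + ((-93 - 119*(-221))/(-134447) + (196405/(123167 - 1*123789))/244200))*(r + C(458)) = (52362 + ((-93 - 119*(-221))/(-134447) + (196405/(123167 - 1*123789))/244200))*(-126107/475 + 458) = (52362 + ((-93 + 26299)*(-1/134447) + (196405/(123167 - 123789))*(1/244200)))*(91443/475) = (52362 + (26206*(-1/134447) + (196405/(-622))*(1/244200)))*(91443/475) = (52362 + (-26206/134447 + (196405*(-1/622))*(1/244200)))*(91443/475) = (52362 + (-26206/134447 - 196405/622*1/244200))*(91443/475) = (52362 + (-26206/134447 - 3571/2761680))*(91443/475) = (52362 - 72852696317/371299590960)*(91443/475) = (19441916329151203/371299590960)*(91443/475) = 592609051628857818643/58789101902000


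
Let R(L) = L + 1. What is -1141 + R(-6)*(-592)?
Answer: 1819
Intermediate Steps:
R(L) = 1 + L
-1141 + R(-6)*(-592) = -1141 + (1 - 6)*(-592) = -1141 - 5*(-592) = -1141 + 2960 = 1819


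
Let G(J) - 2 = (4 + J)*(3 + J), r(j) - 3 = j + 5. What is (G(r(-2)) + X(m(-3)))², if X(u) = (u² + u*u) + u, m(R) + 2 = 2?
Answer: 8464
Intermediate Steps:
r(j) = 8 + j (r(j) = 3 + (j + 5) = 3 + (5 + j) = 8 + j)
m(R) = 0 (m(R) = -2 + 2 = 0)
G(J) = 2 + (3 + J)*(4 + J) (G(J) = 2 + (4 + J)*(3 + J) = 2 + (3 + J)*(4 + J))
X(u) = u + 2*u² (X(u) = (u² + u²) + u = 2*u² + u = u + 2*u²)
(G(r(-2)) + X(m(-3)))² = ((14 + (8 - 2)² + 7*(8 - 2)) + 0*(1 + 2*0))² = ((14 + 6² + 7*6) + 0*(1 + 0))² = ((14 + 36 + 42) + 0*1)² = (92 + 0)² = 92² = 8464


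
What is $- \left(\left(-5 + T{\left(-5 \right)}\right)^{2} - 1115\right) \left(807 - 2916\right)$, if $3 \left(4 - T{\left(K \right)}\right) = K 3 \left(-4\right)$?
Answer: $-1421466$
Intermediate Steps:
$T{\left(K \right)} = 4 + 4 K$ ($T{\left(K \right)} = 4 - \frac{K 3 \left(-4\right)}{3} = 4 - \frac{3 K \left(-4\right)}{3} = 4 - \frac{\left(-12\right) K}{3} = 4 + 4 K$)
$- \left(\left(-5 + T{\left(-5 \right)}\right)^{2} - 1115\right) \left(807 - 2916\right) = - \left(\left(-5 + \left(4 + 4 \left(-5\right)\right)\right)^{2} - 1115\right) \left(807 - 2916\right) = - \left(\left(-5 + \left(4 - 20\right)\right)^{2} - 1115\right) \left(-2109\right) = - \left(\left(-5 - 16\right)^{2} - 1115\right) \left(-2109\right) = - \left(\left(-21\right)^{2} - 1115\right) \left(-2109\right) = - \left(441 - 1115\right) \left(-2109\right) = - \left(-674\right) \left(-2109\right) = \left(-1\right) 1421466 = -1421466$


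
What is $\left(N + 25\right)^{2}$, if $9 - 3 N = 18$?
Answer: $484$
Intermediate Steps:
$N = -3$ ($N = 3 - 6 = -3$)
$\left(N + 25\right)^{2} = \left(-3 + 25\right)^{2} = 22^{2} = 484$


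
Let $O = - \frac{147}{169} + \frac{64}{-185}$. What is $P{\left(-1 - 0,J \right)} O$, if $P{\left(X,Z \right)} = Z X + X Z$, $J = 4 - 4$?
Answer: $0$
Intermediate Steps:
$J = 0$ ($J = 4 - 4 = 0$)
$O = - \frac{38011}{31265}$ ($O = \left(-147\right) \frac{1}{169} + 64 \left(- \frac{1}{185}\right) = - \frac{147}{169} - \frac{64}{185} = - \frac{38011}{31265} \approx -1.2158$)
$P{\left(X,Z \right)} = 2 X Z$ ($P{\left(X,Z \right)} = X Z + X Z = 2 X Z$)
$P{\left(-1 - 0,J \right)} O = 2 \left(-1 - 0\right) 0 \left(- \frac{38011}{31265}\right) = 2 \left(-1 + 0\right) 0 \left(- \frac{38011}{31265}\right) = 2 \left(-1\right) 0 \left(- \frac{38011}{31265}\right) = 0 \left(- \frac{38011}{31265}\right) = 0$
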